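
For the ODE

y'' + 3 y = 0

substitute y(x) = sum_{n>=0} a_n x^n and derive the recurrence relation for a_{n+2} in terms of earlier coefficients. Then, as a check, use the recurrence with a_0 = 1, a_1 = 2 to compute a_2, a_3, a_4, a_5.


Substitute y = sum_n a_n x^n into y'' + (const) y = 0.
y''(x) = sum_{n>=0} (n+2)(n+1) a_{n+2} x^n.
The ODE becomes sum_n [(n+2)(n+1) a_{n+2} + 3 a_n] x^n = 0.
Setting each coefficient to zero gives the recurrence:
  (n+2)(n+1) a_{n+2} + 3 a_n = 0,
  a_{n+2} = -3 / ((n+1)(n+2)) a_n.

Check with a_0 = 1, a_1 = 2 (apply the recurrence for n = 0, 1, 2, 3): a_0 = 1, a_1 = 2, a_2 = -3/2, a_3 = -1, a_4 = 3/8, a_5 = 3/20.

a_{n+2} = -3/((n+1)(n+2)) * a_n; check: a_0 = 1, a_1 = 2, a_2 = -3/2, a_3 = -1, a_4 = 3/8, a_5 = 3/20


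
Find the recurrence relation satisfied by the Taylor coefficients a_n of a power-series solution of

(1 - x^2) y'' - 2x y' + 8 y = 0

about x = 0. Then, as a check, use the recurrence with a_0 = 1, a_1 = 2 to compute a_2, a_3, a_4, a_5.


Substitute y = sum_n a_n x^n.
(1 - 1 x^2) y'' contributes (n+2)(n+1) a_{n+2} - n(n-1) a_n at x^n.
-2 x y'(x) contributes -2 n a_n at x^n.
8 y(x) contributes 8 a_n at x^n.
Matching x^n: (n+2)(n+1) a_{n+2} + (-n(n-1) - 2 n + 8) a_n = 0.
Thus a_{n+2} = (n(n-1) + 2 n - 8) / ((n+1)(n+2)) * a_n.

Check with a_0 = 1, a_1 = 2 (apply the recurrence for n = 0, 1, 2, 3): a_0 = 1, a_1 = 2, a_2 = -4, a_3 = -2, a_4 = 2/3, a_5 = -2/5.

a_(n+2) = (n(n-1) + 2 n - 8) / ((n+1)(n+2)) * a_n; check: a_0 = 1, a_1 = 2, a_2 = -4, a_3 = -2, a_4 = 2/3, a_5 = -2/5


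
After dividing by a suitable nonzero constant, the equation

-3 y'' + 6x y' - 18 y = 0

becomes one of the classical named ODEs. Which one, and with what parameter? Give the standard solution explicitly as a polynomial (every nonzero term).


All three coefficients share the factor -3; dividing through by -3 gives  y'' - 2x y' + 6 y = 0.
This matches the Hermite equation y'' - 2x y' + 2n y = 0 with 2n = 6, so n = 3; the polynomial solution is H_3(x).
With y = sum_k a_k x^k, matching x^k gives (k+2)(k+1) a_{k+2} = 2(k - n) a_k = 2(k - 3) a_k. The right side vanishes at k = 3, so the series with the parity of 3 terminates at degree 3.
Standard normalization: leading coefficient of H_n is 2^n, so a_3 = 2^3 = 8. Work downward with a_k = (k+1)(k+2) a_{k+2} / (2(k - n)):
  a_1 = (2)(3)(8) / (2(1 - 3)) = 48/(-4) = -12
Hence H_3(x) = 8 x^3 - 12 x.

H_3(x); series = 8 x^3 - 12 x


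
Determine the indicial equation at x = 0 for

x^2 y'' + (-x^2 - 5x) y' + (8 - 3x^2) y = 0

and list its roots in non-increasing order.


Divide by x^2 to reach normal form y'' + P_1(x) y' + P_2(x) y = 0 with P_1(x) = -1 - 5/x and P_2(x) = -3 + 8/x^2.
x = 0 is a singular point because the y'-coefficient -1 - 5/x has a pole at x = 0 and the y-coefficient -3 + 8/x^2 has a pole at x = 0.
It is a regular singular point because x P_1(x) = p(x) = -x - 5 and x^2 P_2(x) = q(x) = 8 - 3x^2 are polynomials, hence analytic at x = 0.
p(0) = -5,  q(0) = 8.
Indicial equation: r(r-1) + p(0) r + q(0) = 0, i.e. r^2 + (p(0) - 1) r + q(0) = 0, i.e. r^2 - 6 r + 8 = 0.
Discriminant: (-6)^2 - 4(8) = 4, so r = (6 ± 2)/2.
Solving: r_1 = 4, r_2 = 2.

indicial: r^2 - 6 r + 8 = 0; roots r_1 = 4, r_2 = 2


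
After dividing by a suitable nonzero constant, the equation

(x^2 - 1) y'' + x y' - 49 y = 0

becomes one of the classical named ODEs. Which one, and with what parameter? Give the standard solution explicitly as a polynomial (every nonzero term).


All three coefficients share the factor -1; dividing through by -1 gives  (1 - x^2) y'' - x y' + 49 y = 0.
This matches the Chebyshev equation (1 - x^2) y'' - x y' + n^2 y = 0 (note the -x y' term, not -2x y') with n^2 = 49, so n = 7; the polynomial solution is T_7(x).
With y = sum_k a_k x^k, matching x^k gives (k+2)(k+1) a_{k+2} = (k^2 - n^2) a_k = (k - 7)(k + 7) a_k. The right side vanishes at k = 7, so the series with the parity of 7 terminates at degree 7.
Standard normalization: leading coefficient of T_n is 2^(n-1), so a_7 = 2^6 = 64. Work downward with a_k = (k+1)(k+2) a_{k+2} / ((k - 7)(k + 7)):
  a_5 = (6)(7)(64) / ((5 - 7)(5 + 7)) = 2688/(-24) = -112
  a_3 = (4)(5)(-112) / ((3 - 7)(3 + 7)) = -2240/(-40) = 56
  a_1 = (2)(3)(56) / ((1 - 7)(1 + 7)) = 336/(-48) = -7
Hence T_7(x) = 64 x^7 - 112 x^5 + 56 x^3 - 7 x.

T_7(x); series = 64 x^7 - 112 x^5 + 56 x^3 - 7 x


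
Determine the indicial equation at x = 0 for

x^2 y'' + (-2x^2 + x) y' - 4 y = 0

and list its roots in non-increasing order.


Divide by x^2 to reach normal form y'' + P_1(x) y' + P_2(x) y = 0 with P_1(x) = -2 + 1/x and P_2(x) = -4/x^2.
x = 0 is a singular point because the y'-coefficient -2 + 1/x has a pole at x = 0 and the y-coefficient -4/x^2 has a pole at x = 0.
It is a regular singular point because x P_1(x) = p(x) = 1 - 2x and x^2 P_2(x) = q(x) = -4 are polynomials, hence analytic at x = 0.
p(0) = 1,  q(0) = -4.
Indicial equation: r(r-1) + p(0) r + q(0) = 0, i.e. r^2 + (p(0) - 1) r + q(0) = 0, i.e. r^2 - 4 = 0.
Discriminant: (0)^2 - 4(-4) = 16, so r = (0 ± 4)/2.
Solving: r_1 = 2, r_2 = -2.

indicial: r^2 - 4 = 0; roots r_1 = 2, r_2 = -2


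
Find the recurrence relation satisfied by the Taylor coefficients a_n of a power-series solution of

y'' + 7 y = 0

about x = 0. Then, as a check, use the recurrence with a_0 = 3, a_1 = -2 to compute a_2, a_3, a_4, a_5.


Substitute y = sum_n a_n x^n into y'' + (const) y = 0.
y''(x) = sum_{n>=0} (n+2)(n+1) a_{n+2} x^n.
The ODE becomes sum_n [(n+2)(n+1) a_{n+2} + 7 a_n] x^n = 0.
Setting each coefficient to zero gives the recurrence:
  (n+2)(n+1) a_{n+2} + 7 a_n = 0,
  a_{n+2} = -7 / ((n+1)(n+2)) a_n.

Check with a_0 = 3, a_1 = -2 (apply the recurrence for n = 0, 1, 2, 3): a_0 = 3, a_1 = -2, a_2 = -21/2, a_3 = 7/3, a_4 = 49/8, a_5 = -49/60.

a_{n+2} = -7/((n+1)(n+2)) * a_n; check: a_0 = 3, a_1 = -2, a_2 = -21/2, a_3 = 7/3, a_4 = 49/8, a_5 = -49/60


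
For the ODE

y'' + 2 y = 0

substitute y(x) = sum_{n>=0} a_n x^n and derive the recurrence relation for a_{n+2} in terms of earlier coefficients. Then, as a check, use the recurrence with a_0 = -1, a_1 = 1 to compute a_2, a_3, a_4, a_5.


Substitute y = sum_n a_n x^n into y'' + (const) y = 0.
y''(x) = sum_{n>=0} (n+2)(n+1) a_{n+2} x^n.
The ODE becomes sum_n [(n+2)(n+1) a_{n+2} + 2 a_n] x^n = 0.
Setting each coefficient to zero gives the recurrence:
  (n+2)(n+1) a_{n+2} + 2 a_n = 0,
  a_{n+2} = -2 / ((n+1)(n+2)) a_n.

Check with a_0 = -1, a_1 = 1 (apply the recurrence for n = 0, 1, 2, 3): a_0 = -1, a_1 = 1, a_2 = 1, a_3 = -1/3, a_4 = -1/6, a_5 = 1/30.

a_{n+2} = -2/((n+1)(n+2)) * a_n; check: a_0 = -1, a_1 = 1, a_2 = 1, a_3 = -1/3, a_4 = -1/6, a_5 = 1/30


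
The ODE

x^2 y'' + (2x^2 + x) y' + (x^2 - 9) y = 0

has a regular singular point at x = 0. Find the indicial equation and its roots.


Divide by x^2 to reach normal form y'' + P_1(x) y' + P_2(x) y = 0 with P_1(x) = 2 + 1/x and P_2(x) = 1 - 9/x^2.
x = 0 is a singular point because the y'-coefficient 2 + 1/x has a pole at x = 0 and the y-coefficient 1 - 9/x^2 has a pole at x = 0.
It is a regular singular point because x P_1(x) = p(x) = 2x + 1 and x^2 P_2(x) = q(x) = x^2 - 9 are polynomials, hence analytic at x = 0.
p(0) = 1,  q(0) = -9.
Indicial equation: r(r-1) + p(0) r + q(0) = 0, i.e. r^2 + (p(0) - 1) r + q(0) = 0, i.e. r^2 - 9 = 0.
Discriminant: (0)^2 - 4(-9) = 36, so r = (0 ± 6)/2.
Solving: r_1 = 3, r_2 = -3.

indicial: r^2 - 9 = 0; roots r_1 = 3, r_2 = -3


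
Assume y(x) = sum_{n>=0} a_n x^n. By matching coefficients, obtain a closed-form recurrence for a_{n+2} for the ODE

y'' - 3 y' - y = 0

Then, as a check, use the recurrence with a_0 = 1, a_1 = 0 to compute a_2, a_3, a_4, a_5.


Substitute y = sum_n a_n x^n.
y''(x) has coefficient (n+2)(n+1) a_{n+2} at x^n;
-3 y'(x) has coefficient -3 (n+1) a_{n+1} at x^n;
-y(x) has coefficient -1 a_n at x^n.
Matching x^n: (n+2)(n+1) a_{n+2} - 3 (n+1) a_{n+1} - 1 a_n = 0.
Thus a_{n+2} = [3 (n+1) a_{n+1} + 1 a_n] / ((n+1)(n+2)).

Check with a_0 = 1, a_1 = 0 (apply the recurrence for n = 0, 1, 2, 3): a_0 = 1, a_1 = 0, a_2 = 1/2, a_3 = 1/2, a_4 = 5/12, a_5 = 11/40.

a_(n+2) = [3 (n+1) a_(n+1) + 1 a_n] / ((n+1)(n+2)); check: a_0 = 1, a_1 = 0, a_2 = 1/2, a_3 = 1/2, a_4 = 5/12, a_5 = 11/40


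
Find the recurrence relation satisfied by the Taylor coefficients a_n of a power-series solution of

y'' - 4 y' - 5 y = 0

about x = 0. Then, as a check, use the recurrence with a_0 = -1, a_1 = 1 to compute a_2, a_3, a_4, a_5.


Substitute y = sum_n a_n x^n.
y''(x) has coefficient (n+2)(n+1) a_{n+2} at x^n;
-4 y'(x) has coefficient -4 (n+1) a_{n+1} at x^n;
-5 y(x) has coefficient -5 a_n at x^n.
Matching x^n: (n+2)(n+1) a_{n+2} - 4 (n+1) a_{n+1} - 5 a_n = 0.
Thus a_{n+2} = [4 (n+1) a_{n+1} + 5 a_n] / ((n+1)(n+2)).

Check with a_0 = -1, a_1 = 1 (apply the recurrence for n = 0, 1, 2, 3): a_0 = -1, a_1 = 1, a_2 = -1/2, a_3 = 1/6, a_4 = -1/24, a_5 = 1/120.

a_(n+2) = [4 (n+1) a_(n+1) + 5 a_n] / ((n+1)(n+2)); check: a_0 = -1, a_1 = 1, a_2 = -1/2, a_3 = 1/6, a_4 = -1/24, a_5 = 1/120


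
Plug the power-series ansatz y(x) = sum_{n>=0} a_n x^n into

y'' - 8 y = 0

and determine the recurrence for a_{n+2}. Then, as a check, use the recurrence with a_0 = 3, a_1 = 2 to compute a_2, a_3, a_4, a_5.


Substitute y = sum_n a_n x^n into y'' + (const) y = 0.
y''(x) = sum_{n>=0} (n+2)(n+1) a_{n+2} x^n.
The ODE becomes sum_n [(n+2)(n+1) a_{n+2} - 8 a_n] x^n = 0.
Setting each coefficient to zero gives the recurrence:
  (n+2)(n+1) a_{n+2} - 8 a_n = 0,
  a_{n+2} = 8 / ((n+1)(n+2)) a_n.

Check with a_0 = 3, a_1 = 2 (apply the recurrence for n = 0, 1, 2, 3): a_0 = 3, a_1 = 2, a_2 = 12, a_3 = 8/3, a_4 = 8, a_5 = 16/15.

a_{n+2} = 8/((n+1)(n+2)) * a_n; check: a_0 = 3, a_1 = 2, a_2 = 12, a_3 = 8/3, a_4 = 8, a_5 = 16/15


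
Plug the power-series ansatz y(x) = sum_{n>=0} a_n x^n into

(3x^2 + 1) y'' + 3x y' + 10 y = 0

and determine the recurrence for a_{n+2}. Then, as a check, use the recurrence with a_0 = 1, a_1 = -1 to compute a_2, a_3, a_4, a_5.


Substitute y = sum_n a_n x^n.
(1 + 3 x^2) y'' contributes (n+2)(n+1) a_{n+2} + 3 n(n-1) a_n at x^n.
3 x y'(x) contributes 3 n a_n at x^n.
10 y(x) contributes 10 a_n at x^n.
Matching x^n: (n+2)(n+1) a_{n+2} + (3 n(n-1) + 3 n + 10) a_n = 0.
Thus a_{n+2} = (-3 n(n-1) - 3 n - 10) / ((n+1)(n+2)) * a_n.

Check with a_0 = 1, a_1 = -1 (apply the recurrence for n = 0, 1, 2, 3): a_0 = 1, a_1 = -1, a_2 = -5, a_3 = 13/6, a_4 = 55/6, a_5 = -481/120.

a_(n+2) = (-3 n(n-1) - 3 n - 10) / ((n+1)(n+2)) * a_n; check: a_0 = 1, a_1 = -1, a_2 = -5, a_3 = 13/6, a_4 = 55/6, a_5 = -481/120


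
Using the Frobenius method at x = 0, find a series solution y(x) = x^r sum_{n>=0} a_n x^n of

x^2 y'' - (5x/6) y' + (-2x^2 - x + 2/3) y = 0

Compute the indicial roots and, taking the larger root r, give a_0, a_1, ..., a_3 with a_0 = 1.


Write in Frobenius form y'' + (p(x)/x) y' + (q(x)/x^2) y = 0:
  p(x) = -5/6,  q(x) = -2x^2 - x + 2/3.
Indicial equation: r(r-1) + (-5/6) r + (2/3) = 0 -> roots r_1 = 4/3, r_2 = 1/2.
Take r = r_1 = 4/3. Let y(x) = x^r sum_{n>=0} a_n x^n with a_0 = 1.
Substitute y = x^r sum a_n x^n and match x^{r+n}. The recurrence is
  D(n) a_n - 1 a_{n-1} - 2 a_{n-2} = 0,  where D(n) = (r+n)(r+n-1) + (-5/6)(r+n) + (2/3).
  a_n = [1 a_{n-1} + 2 a_{n-2}] / D(n).
Since the indicial polynomial factors as (r - r_1)(r - r_2), D(n) = (r_1 + n - r_1)(r_1 + n - r_2) = n(n + 5/6).
Evaluating step by step (a_0 = 1):
  n = 1: D(1) = 1(1 + 5/6) = 11/6; numerator = 1(1) = 1; a_1 = (1)/(11/6) = 6/11
  n = 2: D(2) = 2(2 + 5/6) = 17/3; numerator = 1(6/11) + 2(1) = 28/11; a_2 = (28/11)/(17/3) = 84/187
  n = 3: D(3) = 3(3 + 5/6) = 23/2; numerator = 1(84/187) + 2(6/11) = 288/187; a_3 = (288/187)/(23/2) = 576/4301

r = 4/3; a_0 = 1; a_1 = 6/11; a_2 = 84/187; a_3 = 576/4301


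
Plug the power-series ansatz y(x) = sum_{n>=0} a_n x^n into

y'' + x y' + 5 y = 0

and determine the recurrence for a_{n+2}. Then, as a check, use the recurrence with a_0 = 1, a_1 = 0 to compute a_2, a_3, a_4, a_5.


Substitute y = sum_n a_n x^n.
y''(x) has coefficient (n+2)(n+1) a_{n+2} at x^n;
x y'(x) has coefficient n a_n at x^n (shift);
5 y(x) has coefficient 5 a_n at x^n.
Matching x^n: (n+2)(n+1) a_{n+2} + (n + 5) a_n = 0.
Thus a_{n+2} = (-n - 5) / ((n+1)(n+2)) * a_n.

Check with a_0 = 1, a_1 = 0 (apply the recurrence for n = 0, 1, 2, 3): a_0 = 1, a_1 = 0, a_2 = -5/2, a_3 = 0, a_4 = 35/24, a_5 = 0.

a_(n+2) = (-n - 5) / ((n+1)(n+2)) * a_n; check: a_0 = 1, a_1 = 0, a_2 = -5/2, a_3 = 0, a_4 = 35/24, a_5 = 0


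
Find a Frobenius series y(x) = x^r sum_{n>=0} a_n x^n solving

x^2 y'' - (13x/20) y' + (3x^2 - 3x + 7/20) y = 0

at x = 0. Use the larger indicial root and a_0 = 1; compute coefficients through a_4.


Write in Frobenius form y'' + (p(x)/x) y' + (q(x)/x^2) y = 0:
  p(x) = -13/20,  q(x) = 3x^2 - 3x + 7/20.
Indicial equation: r(r-1) + (-13/20) r + (7/20) = 0 -> roots r_1 = 7/5, r_2 = 1/4.
Take r = r_1 = 7/5. Let y(x) = x^r sum_{n>=0} a_n x^n with a_0 = 1.
Substitute y = x^r sum a_n x^n and match x^{r+n}. The recurrence is
  D(n) a_n - 3 a_{n-1} + 3 a_{n-2} = 0,  where D(n) = (r+n)(r+n-1) + (-13/20)(r+n) + (7/20).
  a_n = [3 a_{n-1} - 3 a_{n-2}] / D(n).
Since the indicial polynomial factors as (r - r_1)(r - r_2), D(n) = (r_1 + n - r_1)(r_1 + n - r_2) = n(n + 23/20).
Evaluating step by step (a_0 = 1):
  n = 1: D(1) = 1(1 + 23/20) = 43/20; numerator = 3(1) = 3; a_1 = (3)/(43/20) = 60/43
  n = 2: D(2) = 2(2 + 23/20) = 63/10; numerator = 3(60/43) - 3(1) = 51/43; a_2 = (51/43)/(63/10) = 170/903
  n = 3: D(3) = 3(3 + 23/20) = 249/20; numerator = 3(170/903) - 3(60/43) = -1090/301; a_3 = (-1090/301)/(249/20) = -21800/74949
  n = 4: D(4) = 4(4 + 23/20) = 103/5; numerator = 3(-21800/74949) - 3(170/903) = -5130/3569; a_4 = (-5130/3569)/(103/5) = -25650/367607

r = 7/5; a_0 = 1; a_1 = 60/43; a_2 = 170/903; a_3 = -21800/74949; a_4 = -25650/367607


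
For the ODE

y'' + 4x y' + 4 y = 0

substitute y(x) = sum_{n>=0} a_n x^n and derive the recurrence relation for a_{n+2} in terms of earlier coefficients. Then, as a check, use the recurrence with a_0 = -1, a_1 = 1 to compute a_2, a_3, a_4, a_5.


Substitute y = sum_n a_n x^n.
y''(x) has coefficient (n+2)(n+1) a_{n+2} at x^n;
4 x y'(x) has coefficient 4 n a_n at x^n (shift);
4 y(x) has coefficient 4 a_n at x^n.
Matching x^n: (n+2)(n+1) a_{n+2} + (4n + 4) a_n = 0.
Thus a_{n+2} = (-4n - 4) / ((n+1)(n+2)) * a_n.

Check with a_0 = -1, a_1 = 1 (apply the recurrence for n = 0, 1, 2, 3): a_0 = -1, a_1 = 1, a_2 = 2, a_3 = -4/3, a_4 = -2, a_5 = 16/15.

a_(n+2) = (-4n - 4) / ((n+1)(n+2)) * a_n; check: a_0 = -1, a_1 = 1, a_2 = 2, a_3 = -4/3, a_4 = -2, a_5 = 16/15


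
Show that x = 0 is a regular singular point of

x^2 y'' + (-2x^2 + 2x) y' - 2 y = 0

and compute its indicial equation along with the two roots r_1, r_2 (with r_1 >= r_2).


Divide by x^2 to reach normal form y'' + P_1(x) y' + P_2(x) y = 0 with P_1(x) = -2 + 2/x and P_2(x) = -2/x^2.
x = 0 is a singular point because the y'-coefficient -2 + 2/x has a pole at x = 0 and the y-coefficient -2/x^2 has a pole at x = 0.
It is a regular singular point because x P_1(x) = p(x) = 2 - 2x and x^2 P_2(x) = q(x) = -2 are polynomials, hence analytic at x = 0.
p(0) = 2,  q(0) = -2.
Indicial equation: r(r-1) + p(0) r + q(0) = 0, i.e. r^2 + (p(0) - 1) r + q(0) = 0, i.e. r^2 + 1 r - 2 = 0.
Discriminant: (1)^2 - 4(-2) = 9, so r = (-1 ± 3)/2.
Solving: r_1 = 1, r_2 = -2.

indicial: r^2 + 1 r - 2 = 0; roots r_1 = 1, r_2 = -2


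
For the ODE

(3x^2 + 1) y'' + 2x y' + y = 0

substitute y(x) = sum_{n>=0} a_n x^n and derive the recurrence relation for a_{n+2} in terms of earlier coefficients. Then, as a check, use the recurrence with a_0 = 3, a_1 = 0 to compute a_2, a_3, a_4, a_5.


Substitute y = sum_n a_n x^n.
(1 + 3 x^2) y'' contributes (n+2)(n+1) a_{n+2} + 3 n(n-1) a_n at x^n.
2 x y'(x) contributes 2 n a_n at x^n.
y(x) contributes 1 a_n at x^n.
Matching x^n: (n+2)(n+1) a_{n+2} + (3 n(n-1) + 2 n + 1) a_n = 0.
Thus a_{n+2} = (-3 n(n-1) - 2 n - 1) / ((n+1)(n+2)) * a_n.

Check with a_0 = 3, a_1 = 0 (apply the recurrence for n = 0, 1, 2, 3): a_0 = 3, a_1 = 0, a_2 = -3/2, a_3 = 0, a_4 = 11/8, a_5 = 0.

a_(n+2) = (-3 n(n-1) - 2 n - 1) / ((n+1)(n+2)) * a_n; check: a_0 = 3, a_1 = 0, a_2 = -3/2, a_3 = 0, a_4 = 11/8, a_5 = 0


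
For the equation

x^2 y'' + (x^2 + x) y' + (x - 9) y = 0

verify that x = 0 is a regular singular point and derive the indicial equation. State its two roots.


Divide by x^2 to reach normal form y'' + P_1(x) y' + P_2(x) y = 0 with P_1(x) = 1 + 1/x and P_2(x) = 1/x - 9/x^2.
x = 0 is a singular point because the y'-coefficient 1 + 1/x has a pole at x = 0 and the y-coefficient 1/x - 9/x^2 has a pole at x = 0.
It is a regular singular point because x P_1(x) = p(x) = x + 1 and x^2 P_2(x) = q(x) = x - 9 are polynomials, hence analytic at x = 0.
p(0) = 1,  q(0) = -9.
Indicial equation: r(r-1) + p(0) r + q(0) = 0, i.e. r^2 + (p(0) - 1) r + q(0) = 0, i.e. r^2 - 9 = 0.
Discriminant: (0)^2 - 4(-9) = 36, so r = (0 ± 6)/2.
Solving: r_1 = 3, r_2 = -3.

indicial: r^2 - 9 = 0; roots r_1 = 3, r_2 = -3


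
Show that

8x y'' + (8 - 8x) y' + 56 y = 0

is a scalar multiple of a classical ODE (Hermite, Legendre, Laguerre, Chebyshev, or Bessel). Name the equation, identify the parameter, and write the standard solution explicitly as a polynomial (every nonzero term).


All three coefficients share the factor 8; dividing through by 8 gives  x y'' + (1 - x) y' + 7 y = 0.
This matches the Laguerre equation x y'' + (1 - x) y' + n y = 0 with n = 7; the polynomial solution is L_7(x).
With y = sum_k a_k x^k, matching x^k gives (k+1)k a_{k+1} + (k+1) a_{k+1} - k a_k + n a_k = 0, i.e. (k+1)^2 a_{k+1} = (k - n) a_k = (k - 7) a_k. The right side vanishes at k = 7, so the series terminates at degree 7.
Standard normalization L_n(0) = 1 gives a_0 = 1. Work upward with a_{k+1} = (k - 7) a_k / (k+1)^2:
  a_1 = (0 - 7)(1) / 1^2 = -7/1 = -7
  a_2 = (1 - 7)(-7) / 2^2 = 42/4 = 21/2
  a_3 = (2 - 7)(21/2) / 3^2 = (-105/2)/9 = -35/6
  a_4 = (3 - 7)(-35/6) / 4^2 = (70/3)/16 = 35/24
  a_5 = (4 - 7)(35/24) / 5^2 = (-35/8)/25 = -7/40
  a_6 = (5 - 7)(-7/40) / 6^2 = (7/20)/36 = 7/720
  a_7 = (6 - 7)(7/720) / 7^2 = (-7/720)/49 = -1/5040
Hence L_7(x) = -x^7/5040 + 7 x^6/720 - 7 x^5/40 + 35 x^4/24 - 35 x^3/6 + 21 x^2/2 - 7 x + 1.

L_7(x); series = -x^7/5040 + 7 x^6/720 - 7 x^5/40 + 35 x^4/24 - 35 x^3/6 + 21 x^2/2 - 7 x + 1


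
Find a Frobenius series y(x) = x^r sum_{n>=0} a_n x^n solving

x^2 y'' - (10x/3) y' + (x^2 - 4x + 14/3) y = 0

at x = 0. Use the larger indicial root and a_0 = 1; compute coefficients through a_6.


Write in Frobenius form y'' + (p(x)/x) y' + (q(x)/x^2) y = 0:
  p(x) = -10/3,  q(x) = x^2 - 4x + 14/3.
Indicial equation: r(r-1) + (-10/3) r + (14/3) = 0 -> roots r_1 = 7/3, r_2 = 2.
Take r = r_1 = 7/3. Let y(x) = x^r sum_{n>=0} a_n x^n with a_0 = 1.
Substitute y = x^r sum a_n x^n and match x^{r+n}. The recurrence is
  D(n) a_n - 4 a_{n-1} + 1 a_{n-2} = 0,  where D(n) = (r+n)(r+n-1) + (-10/3)(r+n) + (14/3).
  a_n = [4 a_{n-1} - 1 a_{n-2}] / D(n).
Since the indicial polynomial factors as (r - r_1)(r - r_2), D(n) = (r_1 + n - r_1)(r_1 + n - r_2) = n(n + 1/3).
Evaluating step by step (a_0 = 1):
  n = 1: D(1) = 1(1 + 1/3) = 4/3; numerator = 4(1) = 4; a_1 = (4)/(4/3) = 3
  n = 2: D(2) = 2(2 + 1/3) = 14/3; numerator = 4(3) - 1(1) = 11; a_2 = (11)/(14/3) = 33/14
  n = 3: D(3) = 3(3 + 1/3) = 10; numerator = 4(33/14) - 1(3) = 45/7; a_3 = (45/7)/(10) = 9/14
  n = 4: D(4) = 4(4 + 1/3) = 52/3; numerator = 4(9/14) - 1(33/14) = 3/14; a_4 = (3/14)/(52/3) = 9/728
  n = 5: D(5) = 5(5 + 1/3) = 80/3; numerator = 4(9/728) - 1(9/14) = -54/91; a_5 = (-54/91)/(80/3) = -81/3640
  n = 6: D(6) = 6(6 + 1/3) = 38; numerator = 4(-81/3640) - 1(9/728) = -369/3640; a_6 = (-369/3640)/(38) = -369/138320

r = 7/3; a_0 = 1; a_1 = 3; a_2 = 33/14; a_3 = 9/14; a_4 = 9/728; a_5 = -81/3640; a_6 = -369/138320


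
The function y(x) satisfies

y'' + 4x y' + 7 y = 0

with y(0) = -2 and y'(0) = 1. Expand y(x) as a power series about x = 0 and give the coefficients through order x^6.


Ansatz: y(x) = sum_{n>=0} a_n x^n, so y'(x) = sum_{n>=1} n a_n x^(n-1) and y''(x) = sum_{n>=2} n(n-1) a_n x^(n-2).
Substitute into P(x) y'' + Q(x) y' + R(x) y = 0 with P(x) = 1, Q(x) = 4x, R(x) = 7, and match powers of x.
Initial conditions: a_0 = -2, a_1 = 1.
Setting the coefficient of each power of x to zero and solving order by order (substituting the coefficients already found):
  x^0: 2 a_2 + 7 a_0 = 0  ->  2 a_2 = -7 a_0 = 14  ->  a_2 = 7
  x^1: 6 a_3 + 11 a_1 = 0  ->  6 a_3 = -11 a_1 = -11  ->  a_3 = -11/6
  x^2: 12 a_4 + 15 a_2 = 0  ->  12 a_4 = -15 a_2 = -105  ->  a_4 = -35/4
  x^3: 20 a_5 + 19 a_3 = 0  ->  20 a_5 = -19 a_3 = 209/6  ->  a_5 = 209/120
  x^4: 30 a_6 + 23 a_4 = 0  ->  30 a_6 = -23 a_4 = 805/4  ->  a_6 = 161/24
Truncated series: y(x) = -2 + x + 7 x^2 - (11/6) x^3 - (35/4) x^4 + (209/120) x^5 + (161/24) x^6 + O(x^7).

a_0 = -2; a_1 = 1; a_2 = 7; a_3 = -11/6; a_4 = -35/4; a_5 = 209/120; a_6 = 161/24


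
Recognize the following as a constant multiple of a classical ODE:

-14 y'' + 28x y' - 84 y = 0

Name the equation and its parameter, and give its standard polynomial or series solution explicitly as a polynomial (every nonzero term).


All three coefficients share the factor -14; dividing through by -14 gives  y'' - 2x y' + 6 y = 0.
This matches the Hermite equation y'' - 2x y' + 2n y = 0 with 2n = 6, so n = 3; the polynomial solution is H_3(x).
With y = sum_k a_k x^k, matching x^k gives (k+2)(k+1) a_{k+2} = 2(k - n) a_k = 2(k - 3) a_k. The right side vanishes at k = 3, so the series with the parity of 3 terminates at degree 3.
Standard normalization: leading coefficient of H_n is 2^n, so a_3 = 2^3 = 8. Work downward with a_k = (k+1)(k+2) a_{k+2} / (2(k - n)):
  a_1 = (2)(3)(8) / (2(1 - 3)) = 48/(-4) = -12
Hence H_3(x) = 8 x^3 - 12 x.

H_3(x); series = 8 x^3 - 12 x


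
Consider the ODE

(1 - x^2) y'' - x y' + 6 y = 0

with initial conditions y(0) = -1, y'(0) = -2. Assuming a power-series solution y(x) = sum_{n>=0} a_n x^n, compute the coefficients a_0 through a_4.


Ansatz: y(x) = sum_{n>=0} a_n x^n, so y'(x) = sum_{n>=1} n a_n x^(n-1) and y''(x) = sum_{n>=2} n(n-1) a_n x^(n-2).
Substitute into P(x) y'' + Q(x) y' + R(x) y = 0 with P(x) = 1 - x^2, Q(x) = -x, R(x) = 6, and match powers of x.
Initial conditions: a_0 = -1, a_1 = -2.
Setting the coefficient of each power of x to zero and solving order by order (substituting the coefficients already found):
  x^0: 2 a_2 + 6 a_0 = 0  ->  2 a_2 = -6 a_0 = 6  ->  a_2 = 3
  x^1: 6 a_3 + 5 a_1 = 0  ->  6 a_3 = -5 a_1 = 10  ->  a_3 = 5/3
  x^2: 12 a_4 + 2 a_2 = 0  ->  12 a_4 = -2 a_2 = -6  ->  a_4 = -1/2
Truncated series: y(x) = -1 - 2 x + 3 x^2 + (5/3) x^3 - (1/2) x^4 + O(x^5).

a_0 = -1; a_1 = -2; a_2 = 3; a_3 = 5/3; a_4 = -1/2


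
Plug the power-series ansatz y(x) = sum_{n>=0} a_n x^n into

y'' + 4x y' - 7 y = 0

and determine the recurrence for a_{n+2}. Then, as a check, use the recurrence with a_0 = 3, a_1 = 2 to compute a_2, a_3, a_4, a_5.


Substitute y = sum_n a_n x^n.
y''(x) has coefficient (n+2)(n+1) a_{n+2} at x^n;
4 x y'(x) has coefficient 4 n a_n at x^n (shift);
-7 y(x) has coefficient -7 a_n at x^n.
Matching x^n: (n+2)(n+1) a_{n+2} + (4n - 7) a_n = 0.
Thus a_{n+2} = (-4n + 7) / ((n+1)(n+2)) * a_n.

Check with a_0 = 3, a_1 = 2 (apply the recurrence for n = 0, 1, 2, 3): a_0 = 3, a_1 = 2, a_2 = 21/2, a_3 = 1, a_4 = -7/8, a_5 = -1/4.

a_(n+2) = (-4n + 7) / ((n+1)(n+2)) * a_n; check: a_0 = 3, a_1 = 2, a_2 = 21/2, a_3 = 1, a_4 = -7/8, a_5 = -1/4


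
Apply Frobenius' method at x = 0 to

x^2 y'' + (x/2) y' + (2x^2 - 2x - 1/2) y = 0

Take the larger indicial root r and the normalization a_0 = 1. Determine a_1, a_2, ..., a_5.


Write in Frobenius form y'' + (p(x)/x) y' + (q(x)/x^2) y = 0:
  p(x) = 1/2,  q(x) = 2x^2 - 2x - 1/2.
Indicial equation: r(r-1) + (1/2) r + (-1/2) = 0 -> roots r_1 = 1, r_2 = -1/2.
Take r = r_1 = 1. Let y(x) = x^r sum_{n>=0} a_n x^n with a_0 = 1.
Substitute y = x^r sum a_n x^n and match x^{r+n}. The recurrence is
  D(n) a_n - 2 a_{n-1} + 2 a_{n-2} = 0,  where D(n) = (r+n)(r+n-1) + (1/2)(r+n) + (-1/2).
  a_n = [2 a_{n-1} - 2 a_{n-2}] / D(n).
Since the indicial polynomial factors as (r - r_1)(r - r_2), D(n) = (r_1 + n - r_1)(r_1 + n - r_2) = n(n + 3/2).
Evaluating step by step (a_0 = 1):
  n = 1: D(1) = 1(1 + 3/2) = 5/2; numerator = 2(1) = 2; a_1 = (2)/(5/2) = 4/5
  n = 2: D(2) = 2(2 + 3/2) = 7; numerator = 2(4/5) - 2(1) = -2/5; a_2 = (-2/5)/(7) = -2/35
  n = 3: D(3) = 3(3 + 3/2) = 27/2; numerator = 2(-2/35) - 2(4/5) = -12/7; a_3 = (-12/7)/(27/2) = -8/63
  n = 4: D(4) = 4(4 + 3/2) = 22; numerator = 2(-8/63) - 2(-2/35) = -44/315; a_4 = (-44/315)/(22) = -2/315
  n = 5: D(5) = 5(5 + 3/2) = 65/2; numerator = 2(-2/315) - 2(-8/63) = 76/315; a_5 = (76/315)/(65/2) = 152/20475

r = 1; a_0 = 1; a_1 = 4/5; a_2 = -2/35; a_3 = -8/63; a_4 = -2/315; a_5 = 152/20475


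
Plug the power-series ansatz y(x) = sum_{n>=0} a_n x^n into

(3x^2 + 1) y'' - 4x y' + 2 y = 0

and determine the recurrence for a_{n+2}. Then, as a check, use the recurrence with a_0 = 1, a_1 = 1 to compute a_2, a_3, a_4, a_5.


Substitute y = sum_n a_n x^n.
(1 + 3 x^2) y'' contributes (n+2)(n+1) a_{n+2} + 3 n(n-1) a_n at x^n.
-4 x y'(x) contributes -4 n a_n at x^n.
2 y(x) contributes 2 a_n at x^n.
Matching x^n: (n+2)(n+1) a_{n+2} + (3 n(n-1) - 4 n + 2) a_n = 0.
Thus a_{n+2} = (-3 n(n-1) + 4 n - 2) / ((n+1)(n+2)) * a_n.

Check with a_0 = 1, a_1 = 1 (apply the recurrence for n = 0, 1, 2, 3): a_0 = 1, a_1 = 1, a_2 = -1, a_3 = 1/3, a_4 = 0, a_5 = -2/15.

a_(n+2) = (-3 n(n-1) + 4 n - 2) / ((n+1)(n+2)) * a_n; check: a_0 = 1, a_1 = 1, a_2 = -1, a_3 = 1/3, a_4 = 0, a_5 = -2/15


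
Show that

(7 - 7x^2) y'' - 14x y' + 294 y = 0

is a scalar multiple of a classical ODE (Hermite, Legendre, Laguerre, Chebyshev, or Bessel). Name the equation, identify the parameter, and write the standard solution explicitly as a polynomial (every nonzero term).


All three coefficients share the factor 7; dividing through by 7 gives  (1 - x^2) y'' - 2x y' + 42 y = 0.
This matches the Legendre equation (1 - x^2) y'' - 2x y' + n(n+1) y = 0 (note the -2x y' term) with n(n+1) = 42, so n = 6; the polynomial solution is P_6(x).
With y = sum_k a_k x^k, matching x^k gives (k+2)(k+1) a_{k+2} = [k(k+1) - n(n+1)] a_k = (k - 6)(k + 7) a_k. The right side vanishes at k = 6, so the series with the parity of 6 terminates at degree 6.
Standard normalization (P_n(1) = 1): leading coefficient (2n)!/(2^n (n!)^2) = 479001600/(64*518400) = 231/16, so a_6 = 231/16. Work downward with a_k = (k+1)(k+2) a_{k+2} / ((k - 6)(k + 7)):
  a_4 = (5)(6)(231/16) / ((4 - 6)(4 + 7)) = (3465/8)/(-22) = -315/16
  a_2 = (3)(4)(-315/16) / ((2 - 6)(2 + 7)) = (-945/4)/(-36) = 105/16
  a_0 = (1)(2)(105/16) / ((0 - 6)(0 + 7)) = (105/8)/(-42) = -5/16
Hence P_6(x) = 231 x^6/16 - 315 x^4/16 + 105 x^2/16 - 5/16.

P_6(x); series = 231 x^6/16 - 315 x^4/16 + 105 x^2/16 - 5/16


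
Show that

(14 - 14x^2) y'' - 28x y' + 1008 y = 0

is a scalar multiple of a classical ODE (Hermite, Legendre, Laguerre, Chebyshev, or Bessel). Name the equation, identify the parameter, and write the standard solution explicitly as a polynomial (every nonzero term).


All three coefficients share the factor 14; dividing through by 14 gives  (1 - x^2) y'' - 2x y' + 72 y = 0.
This matches the Legendre equation (1 - x^2) y'' - 2x y' + n(n+1) y = 0 (note the -2x y' term) with n(n+1) = 72, so n = 8; the polynomial solution is P_8(x).
With y = sum_k a_k x^k, matching x^k gives (k+2)(k+1) a_{k+2} = [k(k+1) - n(n+1)] a_k = (k - 8)(k + 9) a_k. The right side vanishes at k = 8, so the series with the parity of 8 terminates at degree 8.
Standard normalization (P_n(1) = 1): leading coefficient (2n)!/(2^n (n!)^2) = 20922789888000/(256*1625702400) = 6435/128, so a_8 = 6435/128. Work downward with a_k = (k+1)(k+2) a_{k+2} / ((k - 8)(k + 9)):
  a_6 = (7)(8)(6435/128) / ((6 - 8)(6 + 9)) = (45045/16)/(-30) = -3003/32
  a_4 = (5)(6)(-3003/32) / ((4 - 8)(4 + 9)) = (-45045/16)/(-52) = 3465/64
  a_2 = (3)(4)(3465/64) / ((2 - 8)(2 + 9)) = (10395/16)/(-66) = -315/32
  a_0 = (1)(2)(-315/32) / ((0 - 8)(0 + 9)) = (-315/16)/(-72) = 35/128
Hence P_8(x) = 6435 x^8/128 - 3003 x^6/32 + 3465 x^4/64 - 315 x^2/32 + 35/128.

P_8(x); series = 6435 x^8/128 - 3003 x^6/32 + 3465 x^4/64 - 315 x^2/32 + 35/128


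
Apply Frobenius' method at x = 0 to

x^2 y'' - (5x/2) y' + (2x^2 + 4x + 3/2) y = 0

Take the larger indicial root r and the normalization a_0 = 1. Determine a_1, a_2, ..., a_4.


Write in Frobenius form y'' + (p(x)/x) y' + (q(x)/x^2) y = 0:
  p(x) = -5/2,  q(x) = 2x^2 + 4x + 3/2.
Indicial equation: r(r-1) + (-5/2) r + (3/2) = 0 -> roots r_1 = 3, r_2 = 1/2.
Take r = r_1 = 3. Let y(x) = x^r sum_{n>=0} a_n x^n with a_0 = 1.
Substitute y = x^r sum a_n x^n and match x^{r+n}. The recurrence is
  D(n) a_n + 4 a_{n-1} + 2 a_{n-2} = 0,  where D(n) = (r+n)(r+n-1) + (-5/2)(r+n) + (3/2).
  a_n = [-4 a_{n-1} - 2 a_{n-2}] / D(n).
Since the indicial polynomial factors as (r - r_1)(r - r_2), D(n) = (r_1 + n - r_1)(r_1 + n - r_2) = n(n + 5/2).
Evaluating step by step (a_0 = 1):
  n = 1: D(1) = 1(1 + 5/2) = 7/2; numerator = -4(1) = -4; a_1 = (-4)/(7/2) = -8/7
  n = 2: D(2) = 2(2 + 5/2) = 9; numerator = -4(-8/7) - 2(1) = 18/7; a_2 = (18/7)/(9) = 2/7
  n = 3: D(3) = 3(3 + 5/2) = 33/2; numerator = -4(2/7) - 2(-8/7) = 8/7; a_3 = (8/7)/(33/2) = 16/231
  n = 4: D(4) = 4(4 + 5/2) = 26; numerator = -4(16/231) - 2(2/7) = -28/33; a_4 = (-28/33)/(26) = -14/429

r = 3; a_0 = 1; a_1 = -8/7; a_2 = 2/7; a_3 = 16/231; a_4 = -14/429


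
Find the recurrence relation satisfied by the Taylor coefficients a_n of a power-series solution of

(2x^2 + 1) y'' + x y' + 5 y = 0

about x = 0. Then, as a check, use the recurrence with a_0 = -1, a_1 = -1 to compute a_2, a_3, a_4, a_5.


Substitute y = sum_n a_n x^n.
(1 + 2 x^2) y'' contributes (n+2)(n+1) a_{n+2} + 2 n(n-1) a_n at x^n.
x y'(x) contributes n a_n at x^n.
5 y(x) contributes 5 a_n at x^n.
Matching x^n: (n+2)(n+1) a_{n+2} + (2 n(n-1) + n + 5) a_n = 0.
Thus a_{n+2} = (-2 n(n-1) - n - 5) / ((n+1)(n+2)) * a_n.

Check with a_0 = -1, a_1 = -1 (apply the recurrence for n = 0, 1, 2, 3): a_0 = -1, a_1 = -1, a_2 = 5/2, a_3 = 1, a_4 = -55/24, a_5 = -1.

a_(n+2) = (-2 n(n-1) - n - 5) / ((n+1)(n+2)) * a_n; check: a_0 = -1, a_1 = -1, a_2 = 5/2, a_3 = 1, a_4 = -55/24, a_5 = -1


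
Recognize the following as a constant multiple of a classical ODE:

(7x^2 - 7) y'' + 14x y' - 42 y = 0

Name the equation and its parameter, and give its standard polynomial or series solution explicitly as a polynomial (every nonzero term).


All three coefficients share the factor -7; dividing through by -7 gives  (1 - x^2) y'' - 2x y' + 6 y = 0.
This matches the Legendre equation (1 - x^2) y'' - 2x y' + n(n+1) y = 0 (note the -2x y' term) with n(n+1) = 6, so n = 2; the polynomial solution is P_2(x).
With y = sum_k a_k x^k, matching x^k gives (k+2)(k+1) a_{k+2} = [k(k+1) - n(n+1)] a_k = (k - 2)(k + 3) a_k. The right side vanishes at k = 2, so the series with the parity of 2 terminates at degree 2.
Standard normalization (P_n(1) = 1): leading coefficient (2n)!/(2^n (n!)^2) = 24/(4*4) = 3/2, so a_2 = 3/2. Work downward with a_k = (k+1)(k+2) a_{k+2} / ((k - 2)(k + 3)):
  a_0 = (1)(2)(3/2) / ((0 - 2)(0 + 3)) = 3/(-6) = -1/2
Hence P_2(x) = 3 x^2/2 - 1/2.

P_2(x); series = 3 x^2/2 - 1/2


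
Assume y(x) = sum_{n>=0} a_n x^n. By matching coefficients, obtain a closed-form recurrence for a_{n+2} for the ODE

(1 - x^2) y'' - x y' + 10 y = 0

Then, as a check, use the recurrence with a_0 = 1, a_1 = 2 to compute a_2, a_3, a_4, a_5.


Substitute y = sum_n a_n x^n.
(1 - 1 x^2) y'' contributes (n+2)(n+1) a_{n+2} - n(n-1) a_n at x^n.
-x y'(x) contributes -n a_n at x^n.
10 y(x) contributes 10 a_n at x^n.
Matching x^n: (n+2)(n+1) a_{n+2} + (-n(n-1) - n + 10) a_n = 0.
Thus a_{n+2} = (n(n-1) + n - 10) / ((n+1)(n+2)) * a_n.

Check with a_0 = 1, a_1 = 2 (apply the recurrence for n = 0, 1, 2, 3): a_0 = 1, a_1 = 2, a_2 = -5, a_3 = -3, a_4 = 5/2, a_5 = 3/20.

a_(n+2) = (n(n-1) + n - 10) / ((n+1)(n+2)) * a_n; check: a_0 = 1, a_1 = 2, a_2 = -5, a_3 = -3, a_4 = 5/2, a_5 = 3/20


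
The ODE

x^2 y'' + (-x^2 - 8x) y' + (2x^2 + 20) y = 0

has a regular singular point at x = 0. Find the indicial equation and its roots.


Divide by x^2 to reach normal form y'' + P_1(x) y' + P_2(x) y = 0 with P_1(x) = -1 - 8/x and P_2(x) = 2 + 20/x^2.
x = 0 is a singular point because the y'-coefficient -1 - 8/x has a pole at x = 0 and the y-coefficient 2 + 20/x^2 has a pole at x = 0.
It is a regular singular point because x P_1(x) = p(x) = -x - 8 and x^2 P_2(x) = q(x) = 2x^2 + 20 are polynomials, hence analytic at x = 0.
p(0) = -8,  q(0) = 20.
Indicial equation: r(r-1) + p(0) r + q(0) = 0, i.e. r^2 + (p(0) - 1) r + q(0) = 0, i.e. r^2 - 9 r + 20 = 0.
Discriminant: (-9)^2 - 4(20) = 1, so r = (9 ± 1)/2.
Solving: r_1 = 5, r_2 = 4.

indicial: r^2 - 9 r + 20 = 0; roots r_1 = 5, r_2 = 4


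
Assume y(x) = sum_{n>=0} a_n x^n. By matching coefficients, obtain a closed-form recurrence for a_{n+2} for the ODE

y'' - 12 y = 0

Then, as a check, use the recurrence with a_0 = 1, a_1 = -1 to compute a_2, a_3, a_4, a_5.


Substitute y = sum_n a_n x^n into y'' + (const) y = 0.
y''(x) = sum_{n>=0} (n+2)(n+1) a_{n+2} x^n.
The ODE becomes sum_n [(n+2)(n+1) a_{n+2} - 12 a_n] x^n = 0.
Setting each coefficient to zero gives the recurrence:
  (n+2)(n+1) a_{n+2} - 12 a_n = 0,
  a_{n+2} = 12 / ((n+1)(n+2)) a_n.

Check with a_0 = 1, a_1 = -1 (apply the recurrence for n = 0, 1, 2, 3): a_0 = 1, a_1 = -1, a_2 = 6, a_3 = -2, a_4 = 6, a_5 = -6/5.

a_{n+2} = 12/((n+1)(n+2)) * a_n; check: a_0 = 1, a_1 = -1, a_2 = 6, a_3 = -2, a_4 = 6, a_5 = -6/5


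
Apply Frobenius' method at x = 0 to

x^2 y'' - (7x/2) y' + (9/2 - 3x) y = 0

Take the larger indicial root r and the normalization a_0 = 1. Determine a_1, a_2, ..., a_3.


Write in Frobenius form y'' + (p(x)/x) y' + (q(x)/x^2) y = 0:
  p(x) = -7/2,  q(x) = 9/2 - 3x.
Indicial equation: r(r-1) + (-7/2) r + (9/2) = 0 -> roots r_1 = 3, r_2 = 3/2.
Take r = r_1 = 3. Let y(x) = x^r sum_{n>=0} a_n x^n with a_0 = 1.
Substitute y = x^r sum a_n x^n and match x^{r+n}. The recurrence is
  D(n) a_n - 3 a_{n-1} = 0,  where D(n) = (r+n)(r+n-1) + (-7/2)(r+n) + (9/2).
  a_n = 3 / D(n) * a_{n-1}.
Since the indicial polynomial factors as (r - r_1)(r - r_2), D(n) = (r_1 + n - r_1)(r_1 + n - r_2) = n(n + 3/2).
Evaluating step by step (a_0 = 1):
  n = 1: D(1) = 1(1 + 3/2) = 5/2; numerator = 3(1) = 3; a_1 = (3)/(5/2) = 6/5
  n = 2: D(2) = 2(2 + 3/2) = 7; numerator = 3(6/5) = 18/5; a_2 = (18/5)/(7) = 18/35
  n = 3: D(3) = 3(3 + 3/2) = 27/2; numerator = 3(18/35) = 54/35; a_3 = (54/35)/(27/2) = 4/35

r = 3; a_0 = 1; a_1 = 6/5; a_2 = 18/35; a_3 = 4/35


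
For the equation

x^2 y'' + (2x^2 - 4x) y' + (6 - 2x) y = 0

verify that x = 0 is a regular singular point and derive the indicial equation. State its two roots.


Divide by x^2 to reach normal form y'' + P_1(x) y' + P_2(x) y = 0 with P_1(x) = 2 - 4/x and P_2(x) = -2/x + 6/x^2.
x = 0 is a singular point because the y'-coefficient 2 - 4/x has a pole at x = 0 and the y-coefficient -2/x + 6/x^2 has a pole at x = 0.
It is a regular singular point because x P_1(x) = p(x) = 2x - 4 and x^2 P_2(x) = q(x) = 6 - 2x are polynomials, hence analytic at x = 0.
p(0) = -4,  q(0) = 6.
Indicial equation: r(r-1) + p(0) r + q(0) = 0, i.e. r^2 + (p(0) - 1) r + q(0) = 0, i.e. r^2 - 5 r + 6 = 0.
Discriminant: (-5)^2 - 4(6) = 1, so r = (5 ± 1)/2.
Solving: r_1 = 3, r_2 = 2.

indicial: r^2 - 5 r + 6 = 0; roots r_1 = 3, r_2 = 2


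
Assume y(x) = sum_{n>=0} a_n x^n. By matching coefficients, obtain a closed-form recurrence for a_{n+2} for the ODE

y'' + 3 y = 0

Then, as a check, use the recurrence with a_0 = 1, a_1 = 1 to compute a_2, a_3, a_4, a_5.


Substitute y = sum_n a_n x^n into y'' + (const) y = 0.
y''(x) = sum_{n>=0} (n+2)(n+1) a_{n+2} x^n.
The ODE becomes sum_n [(n+2)(n+1) a_{n+2} + 3 a_n] x^n = 0.
Setting each coefficient to zero gives the recurrence:
  (n+2)(n+1) a_{n+2} + 3 a_n = 0,
  a_{n+2} = -3 / ((n+1)(n+2)) a_n.

Check with a_0 = 1, a_1 = 1 (apply the recurrence for n = 0, 1, 2, 3): a_0 = 1, a_1 = 1, a_2 = -3/2, a_3 = -1/2, a_4 = 3/8, a_5 = 3/40.

a_{n+2} = -3/((n+1)(n+2)) * a_n; check: a_0 = 1, a_1 = 1, a_2 = -3/2, a_3 = -1/2, a_4 = 3/8, a_5 = 3/40


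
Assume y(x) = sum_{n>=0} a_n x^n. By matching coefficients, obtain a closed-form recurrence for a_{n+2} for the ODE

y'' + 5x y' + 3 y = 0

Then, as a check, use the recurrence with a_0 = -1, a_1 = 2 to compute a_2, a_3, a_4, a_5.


Substitute y = sum_n a_n x^n.
y''(x) has coefficient (n+2)(n+1) a_{n+2} at x^n;
5 x y'(x) has coefficient 5 n a_n at x^n (shift);
3 y(x) has coefficient 3 a_n at x^n.
Matching x^n: (n+2)(n+1) a_{n+2} + (5n + 3) a_n = 0.
Thus a_{n+2} = (-5n - 3) / ((n+1)(n+2)) * a_n.

Check with a_0 = -1, a_1 = 2 (apply the recurrence for n = 0, 1, 2, 3): a_0 = -1, a_1 = 2, a_2 = 3/2, a_3 = -8/3, a_4 = -13/8, a_5 = 12/5.

a_(n+2) = (-5n - 3) / ((n+1)(n+2)) * a_n; check: a_0 = -1, a_1 = 2, a_2 = 3/2, a_3 = -8/3, a_4 = -13/8, a_5 = 12/5


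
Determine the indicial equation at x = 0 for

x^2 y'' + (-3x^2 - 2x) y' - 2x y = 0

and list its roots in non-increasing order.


Divide by x^2 to reach normal form y'' + P_1(x) y' + P_2(x) y = 0 with P_1(x) = -3 - 2/x and P_2(x) = -2/x.
x = 0 is a singular point because the y'-coefficient -3 - 2/x has a pole at x = 0 and the y-coefficient -2/x has a pole at x = 0.
It is a regular singular point because x P_1(x) = p(x) = -3x - 2 and x^2 P_2(x) = q(x) = -2x are polynomials, hence analytic at x = 0.
p(0) = -2,  q(0) = 0.
Indicial equation: r(r-1) + p(0) r + q(0) = 0, i.e. r^2 + (p(0) - 1) r + q(0) = 0, i.e. r^2 - 3 r = 0.
Discriminant: (-3)^2 - 4(0) = 9, so r = (3 ± 3)/2.
Solving: r_1 = 3, r_2 = 0.

indicial: r^2 - 3 r = 0; roots r_1 = 3, r_2 = 0


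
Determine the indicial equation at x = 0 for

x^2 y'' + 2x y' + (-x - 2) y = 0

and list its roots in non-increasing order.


Divide by x^2 to reach normal form y'' + P_1(x) y' + P_2(x) y = 0 with P_1(x) = 2/x and P_2(x) = -1/x - 2/x^2.
x = 0 is a singular point because the y'-coefficient 2/x has a pole at x = 0 and the y-coefficient -1/x - 2/x^2 has a pole at x = 0.
It is a regular singular point because x P_1(x) = p(x) = 2 and x^2 P_2(x) = q(x) = -x - 2 are polynomials, hence analytic at x = 0.
p(0) = 2,  q(0) = -2.
Indicial equation: r(r-1) + p(0) r + q(0) = 0, i.e. r^2 + (p(0) - 1) r + q(0) = 0, i.e. r^2 + 1 r - 2 = 0.
Discriminant: (1)^2 - 4(-2) = 9, so r = (-1 ± 3)/2.
Solving: r_1 = 1, r_2 = -2.

indicial: r^2 + 1 r - 2 = 0; roots r_1 = 1, r_2 = -2


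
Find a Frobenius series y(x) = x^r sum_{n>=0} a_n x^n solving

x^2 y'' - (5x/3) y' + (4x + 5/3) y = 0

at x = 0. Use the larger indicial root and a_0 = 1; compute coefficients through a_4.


Write in Frobenius form y'' + (p(x)/x) y' + (q(x)/x^2) y = 0:
  p(x) = -5/3,  q(x) = 4x + 5/3.
Indicial equation: r(r-1) + (-5/3) r + (5/3) = 0 -> roots r_1 = 5/3, r_2 = 1.
Take r = r_1 = 5/3. Let y(x) = x^r sum_{n>=0} a_n x^n with a_0 = 1.
Substitute y = x^r sum a_n x^n and match x^{r+n}. The recurrence is
  D(n) a_n + 4 a_{n-1} = 0,  where D(n) = (r+n)(r+n-1) + (-5/3)(r+n) + (5/3).
  a_n = -4 / D(n) * a_{n-1}.
Since the indicial polynomial factors as (r - r_1)(r - r_2), D(n) = (r_1 + n - r_1)(r_1 + n - r_2) = n(n + 2/3).
Evaluating step by step (a_0 = 1):
  n = 1: D(1) = 1(1 + 2/3) = 5/3; numerator = -4(1) = -4; a_1 = (-4)/(5/3) = -12/5
  n = 2: D(2) = 2(2 + 2/3) = 16/3; numerator = -4(-12/5) = 48/5; a_2 = (48/5)/(16/3) = 9/5
  n = 3: D(3) = 3(3 + 2/3) = 11; numerator = -4(9/5) = -36/5; a_3 = (-36/5)/(11) = -36/55
  n = 4: D(4) = 4(4 + 2/3) = 56/3; numerator = -4(-36/55) = 144/55; a_4 = (144/55)/(56/3) = 54/385

r = 5/3; a_0 = 1; a_1 = -12/5; a_2 = 9/5; a_3 = -36/55; a_4 = 54/385


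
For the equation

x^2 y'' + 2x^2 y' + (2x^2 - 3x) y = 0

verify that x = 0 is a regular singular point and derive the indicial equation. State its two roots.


Divide by x^2 to reach normal form y'' + P_1(x) y' + P_2(x) y = 0 with P_1(x) = 2 and P_2(x) = 2 - 3/x.
x = 0 is a singular point because the y-coefficient 2 - 3/x has a pole at x = 0.
It is a regular singular point because x P_1(x) = p(x) = 2x and x^2 P_2(x) = q(x) = 2x^2 - 3x are polynomials, hence analytic at x = 0.
p(0) = 0,  q(0) = 0.
Indicial equation: r(r-1) + p(0) r + q(0) = 0, i.e. r^2 + (p(0) - 1) r + q(0) = 0, i.e. r^2 - 1 r = 0.
Discriminant: (-1)^2 - 4(0) = 1, so r = (1 ± 1)/2.
Solving: r_1 = 1, r_2 = 0.

indicial: r^2 - 1 r = 0; roots r_1 = 1, r_2 = 0
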